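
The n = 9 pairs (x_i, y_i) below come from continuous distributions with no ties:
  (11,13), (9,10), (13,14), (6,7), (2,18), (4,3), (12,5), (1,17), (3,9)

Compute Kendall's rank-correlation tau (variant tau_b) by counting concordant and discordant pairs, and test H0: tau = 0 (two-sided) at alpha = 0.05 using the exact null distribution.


Step 1: Enumerate the 36 unordered pairs (i,j) with i<j and classify each by sign(x_j-x_i) * sign(y_j-y_i).
  (1,2):dx=-2,dy=-3->C; (1,3):dx=+2,dy=+1->C; (1,4):dx=-5,dy=-6->C; (1,5):dx=-9,dy=+5->D
  (1,6):dx=-7,dy=-10->C; (1,7):dx=+1,dy=-8->D; (1,8):dx=-10,dy=+4->D; (1,9):dx=-8,dy=-4->C
  (2,3):dx=+4,dy=+4->C; (2,4):dx=-3,dy=-3->C; (2,5):dx=-7,dy=+8->D; (2,6):dx=-5,dy=-7->C
  (2,7):dx=+3,dy=-5->D; (2,8):dx=-8,dy=+7->D; (2,9):dx=-6,dy=-1->C; (3,4):dx=-7,dy=-7->C
  (3,5):dx=-11,dy=+4->D; (3,6):dx=-9,dy=-11->C; (3,7):dx=-1,dy=-9->C; (3,8):dx=-12,dy=+3->D
  (3,9):dx=-10,dy=-5->C; (4,5):dx=-4,dy=+11->D; (4,6):dx=-2,dy=-4->C; (4,7):dx=+6,dy=-2->D
  (4,8):dx=-5,dy=+10->D; (4,9):dx=-3,dy=+2->D; (5,6):dx=+2,dy=-15->D; (5,7):dx=+10,dy=-13->D
  (5,8):dx=-1,dy=-1->C; (5,9):dx=+1,dy=-9->D; (6,7):dx=+8,dy=+2->C; (6,8):dx=-3,dy=+14->D
  (6,9):dx=-1,dy=+6->D; (7,8):dx=-11,dy=+12->D; (7,9):dx=-9,dy=+4->D; (8,9):dx=+2,dy=-8->D
Step 2: C = 16, D = 20, total pairs = 36.
Step 3: tau = (C - D)/(n(n-1)/2) = (16 - 20)/36 = -0.111111.
Step 4: Exact two-sided p-value (enumerate n! = 362880 permutations of y under H0): p = 0.761414.
Step 5: alpha = 0.05. fail to reject H0.

tau_b = -0.1111 (C=16, D=20), p = 0.761414, fail to reject H0.


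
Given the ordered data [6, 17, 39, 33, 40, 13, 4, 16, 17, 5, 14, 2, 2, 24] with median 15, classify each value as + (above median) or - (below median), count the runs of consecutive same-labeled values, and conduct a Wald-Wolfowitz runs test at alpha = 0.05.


Step 1: Compute median = 15; label A = above, B = below.
Labels in order: BAAAABBAABBBBA  (n_A = 7, n_B = 7)
Step 2: Count runs R = 6.
Step 3: Under H0 (random ordering), E[R] = 2*n_A*n_B/(n_A+n_B) + 1 = 2*7*7/14 + 1 = 8.0000.
        Var[R] = 2*n_A*n_B*(2*n_A*n_B - n_A - n_B) / ((n_A+n_B)^2 * (n_A+n_B-1)) = 8232/2548 = 3.2308.
        SD[R] = 1.7974.
Step 4: Continuity-corrected z = (R + 0.5 - E[R]) / SD[R] = (6 + 0.5 - 8.0000) / 1.7974 = -0.8345.
Step 5: Two-sided p-value via normal approximation = 2*(1 - Phi(|z|)) = 0.403986.
Step 6: alpha = 0.05. fail to reject H0.

R = 6, z = -0.8345, p = 0.403986, fail to reject H0.


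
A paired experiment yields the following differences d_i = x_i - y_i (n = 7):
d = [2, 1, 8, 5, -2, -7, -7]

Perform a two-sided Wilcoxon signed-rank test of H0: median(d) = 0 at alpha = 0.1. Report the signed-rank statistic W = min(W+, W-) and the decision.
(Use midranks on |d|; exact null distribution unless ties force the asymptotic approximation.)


Step 1: Drop any zero differences (none here) and take |d_i|.
|d| = [2, 1, 8, 5, 2, 7, 7]
Step 2: Midrank |d_i| (ties get averaged ranks).
ranks: |2|->2.5, |1|->1, |8|->7, |5|->4, |2|->2.5, |7|->5.5, |7|->5.5
Step 3: Attach original signs; sum ranks with positive sign and with negative sign.
W+ = 2.5 + 1 + 7 + 4 = 14.5
W- = 2.5 + 5.5 + 5.5 = 13.5
(Check: W+ + W- = 28 should equal n(n+1)/2 = 28.)
Step 4: Test statistic W = min(W+, W-) = 13.5.
Step 5: Ties in |d|, so use the tie-corrected normal approximation.
        E[W] = n(n+1)/4 = 7*8/4 = 14.
        Tie groups: |d|=2 (t=2), |d|=7 (t=2); sum(t^3 - t) = 12.
        Var[W] = n(n+1)(2n+1)/24 - sum(t^3-t)/48 = 840/24 - 12/48 = 34.75.
        z = (W - E[W]) / sqrt(Var[W]) = (13.5 - 14) / 5.8949 = -0.0848.
        Two-sided p = 2*Phi(z) = 0.932405.
Step 6: alpha = 0.1. fail to reject H0.

W+ = 14.5, W- = 13.5, W = min = 13.5, p = 0.932405, fail to reject H0.


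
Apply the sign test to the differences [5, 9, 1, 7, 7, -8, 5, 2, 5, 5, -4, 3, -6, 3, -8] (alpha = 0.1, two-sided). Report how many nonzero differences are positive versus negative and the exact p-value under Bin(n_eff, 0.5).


Step 1: Discard zero differences. Original n = 15; n_eff = number of nonzero differences = 15.
Nonzero differences (with sign): +5, +9, +1, +7, +7, -8, +5, +2, +5, +5, -4, +3, -6, +3, -8
Step 2: Count signs: positive = 11, negative = 4.
Step 3: Under H0: P(positive) = 0.5, so the number of positives S ~ Bin(15, 0.5).
Step 4: Two-sided exact p-value = sum of Bin(15,0.5) probabilities at or below the observed probability = 0.118469.
Step 5: alpha = 0.1. fail to reject H0.

n_eff = 15, pos = 11, neg = 4, p = 0.118469, fail to reject H0.


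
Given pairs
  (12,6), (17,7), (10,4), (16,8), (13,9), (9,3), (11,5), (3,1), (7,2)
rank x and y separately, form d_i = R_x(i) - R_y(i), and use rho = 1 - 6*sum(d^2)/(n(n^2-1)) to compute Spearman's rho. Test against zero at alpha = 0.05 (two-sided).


Step 1: Rank x and y separately (midranks; no ties here).
rank(x): 12->6, 17->9, 10->4, 16->8, 13->7, 9->3, 11->5, 3->1, 7->2
rank(y): 6->6, 7->7, 4->4, 8->8, 9->9, 3->3, 5->5, 1->1, 2->2
Step 2: d_i = R_x(i) - R_y(i); compute d_i^2.
  (6-6)^2=0, (9-7)^2=4, (4-4)^2=0, (8-8)^2=0, (7-9)^2=4, (3-3)^2=0, (5-5)^2=0, (1-1)^2=0, (2-2)^2=0
sum(d^2) = 8.
Step 3: rho = 1 - 6*8 / (9*(9^2 - 1)) = 1 - 48/720 = 0.933333.
Step 4: Under H0, t = rho * sqrt((n-2)/(1-rho^2)) = 6.8783 ~ t(7).
Step 5: Two-sided p-value from the t-distribution with 7 df = 0.000236.
Step 6: alpha = 0.05. reject H0.

rho = 0.9333, p = 0.000236, reject H0 at alpha = 0.05.


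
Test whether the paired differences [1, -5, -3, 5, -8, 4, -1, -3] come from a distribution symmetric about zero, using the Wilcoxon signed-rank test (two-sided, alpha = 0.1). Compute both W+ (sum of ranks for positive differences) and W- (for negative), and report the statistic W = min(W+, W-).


Step 1: Drop any zero differences (none here) and take |d_i|.
|d| = [1, 5, 3, 5, 8, 4, 1, 3]
Step 2: Midrank |d_i| (ties get averaged ranks).
ranks: |1|->1.5, |5|->6.5, |3|->3.5, |5|->6.5, |8|->8, |4|->5, |1|->1.5, |3|->3.5
Step 3: Attach original signs; sum ranks with positive sign and with negative sign.
W+ = 1.5 + 6.5 + 5 = 13
W- = 6.5 + 3.5 + 8 + 1.5 + 3.5 = 23
(Check: W+ + W- = 36 should equal n(n+1)/2 = 36.)
Step 4: Test statistic W = min(W+, W-) = 13.
Step 5: Ties in |d|, so use the tie-corrected normal approximation.
        E[W] = n(n+1)/4 = 8*9/4 = 18.
        Tie groups: |d|=1 (t=2), |d|=3 (t=2), |d|=5 (t=2); sum(t^3 - t) = 18.
        Var[W] = n(n+1)(2n+1)/24 - sum(t^3-t)/48 = 1224/24 - 18/48 = 50.625.
        z = (W - E[W]) / sqrt(Var[W]) = (13 - 18) / 7.1151 = -0.7027.
        Two-sided p = 2*Phi(z) = 0.482225.
Step 6: alpha = 0.1. fail to reject H0.

W+ = 13, W- = 23, W = min = 13, p = 0.482225, fail to reject H0.


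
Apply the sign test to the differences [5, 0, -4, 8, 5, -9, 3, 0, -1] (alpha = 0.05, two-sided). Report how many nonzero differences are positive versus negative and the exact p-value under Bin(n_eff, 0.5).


Step 1: Discard zero differences. Original n = 9; n_eff = number of nonzero differences = 7.
Nonzero differences (with sign): +5, -4, +8, +5, -9, +3, -1
Step 2: Count signs: positive = 4, negative = 3.
Step 3: Under H0: P(positive) = 0.5, so the number of positives S ~ Bin(7, 0.5).
Step 4: Two-sided exact p-value = sum of Bin(7,0.5) probabilities at or below the observed probability = 1.000000.
Step 5: alpha = 0.05. fail to reject H0.

n_eff = 7, pos = 4, neg = 3, p = 1.000000, fail to reject H0.


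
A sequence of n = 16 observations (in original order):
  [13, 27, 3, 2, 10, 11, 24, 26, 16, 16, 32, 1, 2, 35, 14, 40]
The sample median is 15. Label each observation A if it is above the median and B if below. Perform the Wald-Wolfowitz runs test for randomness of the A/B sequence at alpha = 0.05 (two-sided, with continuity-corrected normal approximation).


Step 1: Compute median = 15; label A = above, B = below.
Labels in order: BABBBBAAAAABBABA  (n_A = 8, n_B = 8)
Step 2: Count runs R = 8.
Step 3: Under H0 (random ordering), E[R] = 2*n_A*n_B/(n_A+n_B) + 1 = 2*8*8/16 + 1 = 9.0000.
        Var[R] = 2*n_A*n_B*(2*n_A*n_B - n_A - n_B) / ((n_A+n_B)^2 * (n_A+n_B-1)) = 14336/3840 = 3.7333.
        SD[R] = 1.9322.
Step 4: Continuity-corrected z = (R + 0.5 - E[R]) / SD[R] = (8 + 0.5 - 9.0000) / 1.9322 = -0.2588.
Step 5: Two-sided p-value via normal approximation = 2*(1 - Phi(|z|)) = 0.795809.
Step 6: alpha = 0.05. fail to reject H0.

R = 8, z = -0.2588, p = 0.795809, fail to reject H0.


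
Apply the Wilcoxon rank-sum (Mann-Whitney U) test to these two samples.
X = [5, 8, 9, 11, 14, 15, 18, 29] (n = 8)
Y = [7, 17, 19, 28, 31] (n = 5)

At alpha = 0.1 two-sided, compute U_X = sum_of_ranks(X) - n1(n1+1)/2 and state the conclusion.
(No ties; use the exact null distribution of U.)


Step 1: Combine and sort all 13 observations; assign midranks.
sorted (value, group): (5,X), (7,Y), (8,X), (9,X), (11,X), (14,X), (15,X), (17,Y), (18,X), (19,Y), (28,Y), (29,X), (31,Y)
ranks: 5->1, 7->2, 8->3, 9->4, 11->5, 14->6, 15->7, 17->8, 18->9, 19->10, 28->11, 29->12, 31->13
Step 2: Rank sum for X: R1 = 1 + 3 + 4 + 5 + 6 + 7 + 9 + 12 = 47.
Step 3: U_X = R1 - n1(n1+1)/2 = 47 - 8*9/2 = 47 - 36 = 11.
       U_Y = n1*n2 - U_X = 40 - 11 = 29.
Step 4: No ties, so the exact null distribution of U (based on enumerating the C(13,8) = 1287 equally likely rank assignments) gives the two-sided p-value.
Step 5: p-value = 0.222222; compare to alpha = 0.1. fail to reject H0.

U_X = 11, p = 0.222222, fail to reject H0 at alpha = 0.1.


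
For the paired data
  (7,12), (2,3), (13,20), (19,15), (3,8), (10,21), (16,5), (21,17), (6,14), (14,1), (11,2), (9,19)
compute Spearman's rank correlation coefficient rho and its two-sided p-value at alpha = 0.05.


Step 1: Rank x and y separately (midranks; no ties here).
rank(x): 7->4, 2->1, 13->8, 19->11, 3->2, 10->6, 16->10, 21->12, 6->3, 14->9, 11->7, 9->5
rank(y): 12->6, 3->3, 20->11, 15->8, 8->5, 21->12, 5->4, 17->9, 14->7, 1->1, 2->2, 19->10
Step 2: d_i = R_x(i) - R_y(i); compute d_i^2.
  (4-6)^2=4, (1-3)^2=4, (8-11)^2=9, (11-8)^2=9, (2-5)^2=9, (6-12)^2=36, (10-4)^2=36, (12-9)^2=9, (3-7)^2=16, (9-1)^2=64, (7-2)^2=25, (5-10)^2=25
sum(d^2) = 246.
Step 3: rho = 1 - 6*246 / (12*(12^2 - 1)) = 1 - 1476/1716 = 0.139860.
Step 4: Under H0, t = rho * sqrt((n-2)/(1-rho^2)) = 0.4467 ~ t(10).
Step 5: Two-sided p-value from the t-distribution with 10 df = 0.664633.
Step 6: alpha = 0.05. fail to reject H0.

rho = 0.1399, p = 0.664633, fail to reject H0 at alpha = 0.05.


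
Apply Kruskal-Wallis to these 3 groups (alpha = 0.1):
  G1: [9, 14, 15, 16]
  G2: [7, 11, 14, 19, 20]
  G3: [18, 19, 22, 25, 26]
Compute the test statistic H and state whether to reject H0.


Step 1: Combine all N = 14 observations and assign midranks.
sorted (value, group, rank): (7,G2,1), (9,G1,2), (11,G2,3), (14,G1,4.5), (14,G2,4.5), (15,G1,6), (16,G1,7), (18,G3,8), (19,G2,9.5), (19,G3,9.5), (20,G2,11), (22,G3,12), (25,G3,13), (26,G3,14)
Step 2: Sum ranks within each group.
R_1 = 19.5 (n_1 = 4)
R_2 = 29 (n_2 = 5)
R_3 = 56.5 (n_3 = 5)
Step 3: H = 12/(N(N+1)) * sum(R_i^2/n_i) - 3(N+1)
     = 12/(14*15) * (19.5^2/4 + 29^2/5 + 56.5^2/5) - 3*15
     = 0.057143 * 901.713 - 45
     = 6.526429.
Step 4: Ties present; correction factor C = 1 - 12/(14^3 - 14) = 0.995604. Corrected H = 6.526429 / 0.995604 = 6.555243.
Step 5: Under H0, H ~ chi^2(2); p-value = 0.037718.
Step 6: alpha = 0.1. reject H0.

H = 6.5552, df = 2, p = 0.037718, reject H0.


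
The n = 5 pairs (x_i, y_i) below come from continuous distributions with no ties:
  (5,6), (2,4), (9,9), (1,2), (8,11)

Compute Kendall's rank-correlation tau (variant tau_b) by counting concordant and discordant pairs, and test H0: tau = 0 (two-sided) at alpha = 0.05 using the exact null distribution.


Step 1: Enumerate the 10 unordered pairs (i,j) with i<j and classify each by sign(x_j-x_i) * sign(y_j-y_i).
  (1,2):dx=-3,dy=-2->C; (1,3):dx=+4,dy=+3->C; (1,4):dx=-4,dy=-4->C; (1,5):dx=+3,dy=+5->C
  (2,3):dx=+7,dy=+5->C; (2,4):dx=-1,dy=-2->C; (2,5):dx=+6,dy=+7->C; (3,4):dx=-8,dy=-7->C
  (3,5):dx=-1,dy=+2->D; (4,5):dx=+7,dy=+9->C
Step 2: C = 9, D = 1, total pairs = 10.
Step 3: tau = (C - D)/(n(n-1)/2) = (9 - 1)/10 = 0.800000.
Step 4: Exact two-sided p-value (enumerate n! = 120 permutations of y under H0): p = 0.083333.
Step 5: alpha = 0.05. fail to reject H0.

tau_b = 0.8000 (C=9, D=1), p = 0.083333, fail to reject H0.


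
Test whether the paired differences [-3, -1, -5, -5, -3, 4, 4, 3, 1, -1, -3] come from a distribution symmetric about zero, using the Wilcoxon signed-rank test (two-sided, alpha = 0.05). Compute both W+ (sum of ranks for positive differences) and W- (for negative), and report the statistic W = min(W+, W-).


Step 1: Drop any zero differences (none here) and take |d_i|.
|d| = [3, 1, 5, 5, 3, 4, 4, 3, 1, 1, 3]
Step 2: Midrank |d_i| (ties get averaged ranks).
ranks: |3|->5.5, |1|->2, |5|->10.5, |5|->10.5, |3|->5.5, |4|->8.5, |4|->8.5, |3|->5.5, |1|->2, |1|->2, |3|->5.5
Step 3: Attach original signs; sum ranks with positive sign and with negative sign.
W+ = 8.5 + 8.5 + 5.5 + 2 = 24.5
W- = 5.5 + 2 + 10.5 + 10.5 + 5.5 + 2 + 5.5 = 41.5
(Check: W+ + W- = 66 should equal n(n+1)/2 = 66.)
Step 4: Test statistic W = min(W+, W-) = 24.5.
Step 5: Ties in |d|, so use the tie-corrected normal approximation.
        E[W] = n(n+1)/4 = 11*12/4 = 33.
        Tie groups: |d|=1 (t=3), |d|=3 (t=4), |d|=4 (t=2), |d|=5 (t=2); sum(t^3 - t) = 96.
        Var[W] = n(n+1)(2n+1)/24 - sum(t^3-t)/48 = 3036/24 - 96/48 = 124.5.
        z = (W - E[W]) / sqrt(Var[W]) = (24.5 - 33) / 11.1580 = -0.7618.
        Two-sided p = 2*Phi(z) = 0.446186.
Step 6: alpha = 0.05. fail to reject H0.

W+ = 24.5, W- = 41.5, W = min = 24.5, p = 0.446186, fail to reject H0.


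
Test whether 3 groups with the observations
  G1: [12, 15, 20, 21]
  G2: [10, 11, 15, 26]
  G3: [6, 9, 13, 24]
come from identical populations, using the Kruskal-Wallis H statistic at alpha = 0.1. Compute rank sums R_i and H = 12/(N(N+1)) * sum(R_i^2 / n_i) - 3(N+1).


Step 1: Combine all N = 12 observations and assign midranks.
sorted (value, group, rank): (6,G3,1), (9,G3,2), (10,G2,3), (11,G2,4), (12,G1,5), (13,G3,6), (15,G1,7.5), (15,G2,7.5), (20,G1,9), (21,G1,10), (24,G3,11), (26,G2,12)
Step 2: Sum ranks within each group.
R_1 = 31.5 (n_1 = 4)
R_2 = 26.5 (n_2 = 4)
R_3 = 20 (n_3 = 4)
Step 3: H = 12/(N(N+1)) * sum(R_i^2/n_i) - 3(N+1)
     = 12/(12*13) * (31.5^2/4 + 26.5^2/4 + 20^2/4) - 3*13
     = 0.076923 * 523.625 - 39
     = 1.278846.
Step 4: Ties present; correction factor C = 1 - 6/(12^3 - 12) = 0.996503. Corrected H = 1.278846 / 0.996503 = 1.283333.
Step 5: Under H0, H ~ chi^2(2); p-value = 0.526414.
Step 6: alpha = 0.1. fail to reject H0.

H = 1.2833, df = 2, p = 0.526414, fail to reject H0.


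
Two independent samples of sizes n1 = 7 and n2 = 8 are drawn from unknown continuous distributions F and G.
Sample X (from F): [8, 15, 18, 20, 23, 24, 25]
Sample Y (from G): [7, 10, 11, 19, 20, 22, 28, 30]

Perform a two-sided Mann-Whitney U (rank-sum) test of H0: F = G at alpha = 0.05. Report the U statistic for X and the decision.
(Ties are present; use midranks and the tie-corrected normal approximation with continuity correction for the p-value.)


Step 1: Combine and sort all 15 observations; assign midranks.
sorted (value, group): (7,Y), (8,X), (10,Y), (11,Y), (15,X), (18,X), (19,Y), (20,X), (20,Y), (22,Y), (23,X), (24,X), (25,X), (28,Y), (30,Y)
ranks: 7->1, 8->2, 10->3, 11->4, 15->5, 18->6, 19->7, 20->8.5, 20->8.5, 22->10, 23->11, 24->12, 25->13, 28->14, 30->15
Step 2: Rank sum for X: R1 = 2 + 5 + 6 + 8.5 + 11 + 12 + 13 = 57.5.
Step 3: U_X = R1 - n1(n1+1)/2 = 57.5 - 7*8/2 = 57.5 - 28 = 29.5.
       U_Y = n1*n2 - U_X = 56 - 29.5 = 26.5.
Step 4: Ties are present, so use the tie-corrected normal approximation (with continuity correction) for the p-value.
Step 5: p-value = 0.907786; compare to alpha = 0.05. fail to reject H0.

U_X = 29.5, p = 0.907786, fail to reject H0 at alpha = 0.05.


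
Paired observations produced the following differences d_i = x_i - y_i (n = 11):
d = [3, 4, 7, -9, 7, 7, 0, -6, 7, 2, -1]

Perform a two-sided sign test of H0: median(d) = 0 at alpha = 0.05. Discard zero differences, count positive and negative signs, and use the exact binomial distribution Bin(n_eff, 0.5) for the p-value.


Step 1: Discard zero differences. Original n = 11; n_eff = number of nonzero differences = 10.
Nonzero differences (with sign): +3, +4, +7, -9, +7, +7, -6, +7, +2, -1
Step 2: Count signs: positive = 7, negative = 3.
Step 3: Under H0: P(positive) = 0.5, so the number of positives S ~ Bin(10, 0.5).
Step 4: Two-sided exact p-value = sum of Bin(10,0.5) probabilities at or below the observed probability = 0.343750.
Step 5: alpha = 0.05. fail to reject H0.

n_eff = 10, pos = 7, neg = 3, p = 0.343750, fail to reject H0.


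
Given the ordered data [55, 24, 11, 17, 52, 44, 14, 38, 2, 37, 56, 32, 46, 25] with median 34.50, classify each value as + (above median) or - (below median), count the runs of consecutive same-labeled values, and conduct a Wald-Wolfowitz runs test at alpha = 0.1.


Step 1: Compute median = 34.50; label A = above, B = below.
Labels in order: ABBBAABABAABAB  (n_A = 7, n_B = 7)
Step 2: Count runs R = 10.
Step 3: Under H0 (random ordering), E[R] = 2*n_A*n_B/(n_A+n_B) + 1 = 2*7*7/14 + 1 = 8.0000.
        Var[R] = 2*n_A*n_B*(2*n_A*n_B - n_A - n_B) / ((n_A+n_B)^2 * (n_A+n_B-1)) = 8232/2548 = 3.2308.
        SD[R] = 1.7974.
Step 4: Continuity-corrected z = (R - 0.5 - E[R]) / SD[R] = (10 - 0.5 - 8.0000) / 1.7974 = 0.8345.
Step 5: Two-sided p-value via normal approximation = 2*(1 - Phi(|z|)) = 0.403986.
Step 6: alpha = 0.1. fail to reject H0.

R = 10, z = 0.8345, p = 0.403986, fail to reject H0.


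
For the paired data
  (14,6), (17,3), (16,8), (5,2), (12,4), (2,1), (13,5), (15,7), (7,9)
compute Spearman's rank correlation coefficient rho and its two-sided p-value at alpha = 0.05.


Step 1: Rank x and y separately (midranks; no ties here).
rank(x): 14->6, 17->9, 16->8, 5->2, 12->4, 2->1, 13->5, 15->7, 7->3
rank(y): 6->6, 3->3, 8->8, 2->2, 4->4, 1->1, 5->5, 7->7, 9->9
Step 2: d_i = R_x(i) - R_y(i); compute d_i^2.
  (6-6)^2=0, (9-3)^2=36, (8-8)^2=0, (2-2)^2=0, (4-4)^2=0, (1-1)^2=0, (5-5)^2=0, (7-7)^2=0, (3-9)^2=36
sum(d^2) = 72.
Step 3: rho = 1 - 6*72 / (9*(9^2 - 1)) = 1 - 432/720 = 0.400000.
Step 4: Under H0, t = rho * sqrt((n-2)/(1-rho^2)) = 1.1547 ~ t(7).
Step 5: Two-sided p-value from the t-distribution with 7 df = 0.286105.
Step 6: alpha = 0.05. fail to reject H0.

rho = 0.4000, p = 0.286105, fail to reject H0 at alpha = 0.05.


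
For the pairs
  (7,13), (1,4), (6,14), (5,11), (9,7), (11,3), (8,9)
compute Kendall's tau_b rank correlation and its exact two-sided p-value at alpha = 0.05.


Step 1: Enumerate the 21 unordered pairs (i,j) with i<j and classify each by sign(x_j-x_i) * sign(y_j-y_i).
  (1,2):dx=-6,dy=-9->C; (1,3):dx=-1,dy=+1->D; (1,4):dx=-2,dy=-2->C; (1,5):dx=+2,dy=-6->D
  (1,6):dx=+4,dy=-10->D; (1,7):dx=+1,dy=-4->D; (2,3):dx=+5,dy=+10->C; (2,4):dx=+4,dy=+7->C
  (2,5):dx=+8,dy=+3->C; (2,6):dx=+10,dy=-1->D; (2,7):dx=+7,dy=+5->C; (3,4):dx=-1,dy=-3->C
  (3,5):dx=+3,dy=-7->D; (3,6):dx=+5,dy=-11->D; (3,7):dx=+2,dy=-5->D; (4,5):dx=+4,dy=-4->D
  (4,6):dx=+6,dy=-8->D; (4,7):dx=+3,dy=-2->D; (5,6):dx=+2,dy=-4->D; (5,7):dx=-1,dy=+2->D
  (6,7):dx=-3,dy=+6->D
Step 2: C = 7, D = 14, total pairs = 21.
Step 3: tau = (C - D)/(n(n-1)/2) = (7 - 14)/21 = -0.333333.
Step 4: Exact two-sided p-value (enumerate n! = 5040 permutations of y under H0): p = 0.381349.
Step 5: alpha = 0.05. fail to reject H0.

tau_b = -0.3333 (C=7, D=14), p = 0.381349, fail to reject H0.


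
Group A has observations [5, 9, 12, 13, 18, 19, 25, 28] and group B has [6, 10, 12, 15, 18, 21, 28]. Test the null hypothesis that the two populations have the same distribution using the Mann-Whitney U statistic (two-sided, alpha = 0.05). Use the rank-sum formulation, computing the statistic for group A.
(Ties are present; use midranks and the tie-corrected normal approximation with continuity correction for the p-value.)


Step 1: Combine and sort all 15 observations; assign midranks.
sorted (value, group): (5,X), (6,Y), (9,X), (10,Y), (12,X), (12,Y), (13,X), (15,Y), (18,X), (18,Y), (19,X), (21,Y), (25,X), (28,X), (28,Y)
ranks: 5->1, 6->2, 9->3, 10->4, 12->5.5, 12->5.5, 13->7, 15->8, 18->9.5, 18->9.5, 19->11, 21->12, 25->13, 28->14.5, 28->14.5
Step 2: Rank sum for X: R1 = 1 + 3 + 5.5 + 7 + 9.5 + 11 + 13 + 14.5 = 64.5.
Step 3: U_X = R1 - n1(n1+1)/2 = 64.5 - 8*9/2 = 64.5 - 36 = 28.5.
       U_Y = n1*n2 - U_X = 56 - 28.5 = 27.5.
Step 4: Ties are present, so use the tie-corrected normal approximation (with continuity correction) for the p-value.
Step 5: p-value = 1.000000; compare to alpha = 0.05. fail to reject H0.

U_X = 28.5, p = 1.000000, fail to reject H0 at alpha = 0.05.


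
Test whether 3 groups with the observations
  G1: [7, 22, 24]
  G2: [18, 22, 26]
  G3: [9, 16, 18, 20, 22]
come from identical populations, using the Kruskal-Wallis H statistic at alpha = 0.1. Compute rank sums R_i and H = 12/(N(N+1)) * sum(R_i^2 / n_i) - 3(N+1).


Step 1: Combine all N = 11 observations and assign midranks.
sorted (value, group, rank): (7,G1,1), (9,G3,2), (16,G3,3), (18,G2,4.5), (18,G3,4.5), (20,G3,6), (22,G1,8), (22,G2,8), (22,G3,8), (24,G1,10), (26,G2,11)
Step 2: Sum ranks within each group.
R_1 = 19 (n_1 = 3)
R_2 = 23.5 (n_2 = 3)
R_3 = 23.5 (n_3 = 5)
Step 3: H = 12/(N(N+1)) * sum(R_i^2/n_i) - 3(N+1)
     = 12/(11*12) * (19^2/3 + 23.5^2/3 + 23.5^2/5) - 3*12
     = 0.090909 * 414.867 - 36
     = 1.715152.
Step 4: Ties present; correction factor C = 1 - 30/(11^3 - 11) = 0.977273. Corrected H = 1.715152 / 0.977273 = 1.755039.
Step 5: Under H0, H ~ chi^2(2); p-value = 0.415813.
Step 6: alpha = 0.1. fail to reject H0.

H = 1.7550, df = 2, p = 0.415813, fail to reject H0.


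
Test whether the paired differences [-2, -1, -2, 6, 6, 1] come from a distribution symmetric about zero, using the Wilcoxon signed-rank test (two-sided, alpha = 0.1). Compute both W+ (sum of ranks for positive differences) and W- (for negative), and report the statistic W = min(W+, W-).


Step 1: Drop any zero differences (none here) and take |d_i|.
|d| = [2, 1, 2, 6, 6, 1]
Step 2: Midrank |d_i| (ties get averaged ranks).
ranks: |2|->3.5, |1|->1.5, |2|->3.5, |6|->5.5, |6|->5.5, |1|->1.5
Step 3: Attach original signs; sum ranks with positive sign and with negative sign.
W+ = 5.5 + 5.5 + 1.5 = 12.5
W- = 3.5 + 1.5 + 3.5 = 8.5
(Check: W+ + W- = 21 should equal n(n+1)/2 = 21.)
Step 4: Test statistic W = min(W+, W-) = 8.5.
Step 5: Ties in |d|, so use the tie-corrected normal approximation.
        E[W] = n(n+1)/4 = 6*7/4 = 10.5.
        Tie groups: |d|=1 (t=2), |d|=2 (t=2), |d|=6 (t=2); sum(t^3 - t) = 18.
        Var[W] = n(n+1)(2n+1)/24 - sum(t^3-t)/48 = 546/24 - 18/48 = 22.375.
        z = (W - E[W]) / sqrt(Var[W]) = (8.5 - 10.5) / 4.7302 = -0.4228.
        Two-sided p = 2*Phi(z) = 0.672432.
Step 6: alpha = 0.1. fail to reject H0.

W+ = 12.5, W- = 8.5, W = min = 8.5, p = 0.672432, fail to reject H0.


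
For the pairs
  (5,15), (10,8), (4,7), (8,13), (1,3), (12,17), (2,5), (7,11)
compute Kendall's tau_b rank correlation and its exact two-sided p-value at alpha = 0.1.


Step 1: Enumerate the 28 unordered pairs (i,j) with i<j and classify each by sign(x_j-x_i) * sign(y_j-y_i).
  (1,2):dx=+5,dy=-7->D; (1,3):dx=-1,dy=-8->C; (1,4):dx=+3,dy=-2->D; (1,5):dx=-4,dy=-12->C
  (1,6):dx=+7,dy=+2->C; (1,7):dx=-3,dy=-10->C; (1,8):dx=+2,dy=-4->D; (2,3):dx=-6,dy=-1->C
  (2,4):dx=-2,dy=+5->D; (2,5):dx=-9,dy=-5->C; (2,6):dx=+2,dy=+9->C; (2,7):dx=-8,dy=-3->C
  (2,8):dx=-3,dy=+3->D; (3,4):dx=+4,dy=+6->C; (3,5):dx=-3,dy=-4->C; (3,6):dx=+8,dy=+10->C
  (3,7):dx=-2,dy=-2->C; (3,8):dx=+3,dy=+4->C; (4,5):dx=-7,dy=-10->C; (4,6):dx=+4,dy=+4->C
  (4,7):dx=-6,dy=-8->C; (4,8):dx=-1,dy=-2->C; (5,6):dx=+11,dy=+14->C; (5,7):dx=+1,dy=+2->C
  (5,8):dx=+6,dy=+8->C; (6,7):dx=-10,dy=-12->C; (6,8):dx=-5,dy=-6->C; (7,8):dx=+5,dy=+6->C
Step 2: C = 23, D = 5, total pairs = 28.
Step 3: tau = (C - D)/(n(n-1)/2) = (23 - 5)/28 = 0.642857.
Step 4: Exact two-sided p-value (enumerate n! = 40320 permutations of y under H0): p = 0.031151.
Step 5: alpha = 0.1. reject H0.

tau_b = 0.6429 (C=23, D=5), p = 0.031151, reject H0.


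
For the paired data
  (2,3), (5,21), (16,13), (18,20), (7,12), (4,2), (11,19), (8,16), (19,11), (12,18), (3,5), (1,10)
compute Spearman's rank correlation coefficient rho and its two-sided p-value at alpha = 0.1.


Step 1: Rank x and y separately (midranks; no ties here).
rank(x): 2->2, 5->5, 16->10, 18->11, 7->6, 4->4, 11->8, 8->7, 19->12, 12->9, 3->3, 1->1
rank(y): 3->2, 21->12, 13->7, 20->11, 12->6, 2->1, 19->10, 16->8, 11->5, 18->9, 5->3, 10->4
Step 2: d_i = R_x(i) - R_y(i); compute d_i^2.
  (2-2)^2=0, (5-12)^2=49, (10-7)^2=9, (11-11)^2=0, (6-6)^2=0, (4-1)^2=9, (8-10)^2=4, (7-8)^2=1, (12-5)^2=49, (9-9)^2=0, (3-3)^2=0, (1-4)^2=9
sum(d^2) = 130.
Step 3: rho = 1 - 6*130 / (12*(12^2 - 1)) = 1 - 780/1716 = 0.545455.
Step 4: Under H0, t = rho * sqrt((n-2)/(1-rho^2)) = 2.0580 ~ t(10).
Step 5: Two-sided p-value from the t-distribution with 10 df = 0.066612.
Step 6: alpha = 0.1. reject H0.

rho = 0.5455, p = 0.066612, reject H0 at alpha = 0.1.


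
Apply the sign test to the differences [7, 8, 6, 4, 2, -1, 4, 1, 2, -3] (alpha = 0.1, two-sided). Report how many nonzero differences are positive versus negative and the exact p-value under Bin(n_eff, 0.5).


Step 1: Discard zero differences. Original n = 10; n_eff = number of nonzero differences = 10.
Nonzero differences (with sign): +7, +8, +6, +4, +2, -1, +4, +1, +2, -3
Step 2: Count signs: positive = 8, negative = 2.
Step 3: Under H0: P(positive) = 0.5, so the number of positives S ~ Bin(10, 0.5).
Step 4: Two-sided exact p-value = sum of Bin(10,0.5) probabilities at or below the observed probability = 0.109375.
Step 5: alpha = 0.1. fail to reject H0.

n_eff = 10, pos = 8, neg = 2, p = 0.109375, fail to reject H0.


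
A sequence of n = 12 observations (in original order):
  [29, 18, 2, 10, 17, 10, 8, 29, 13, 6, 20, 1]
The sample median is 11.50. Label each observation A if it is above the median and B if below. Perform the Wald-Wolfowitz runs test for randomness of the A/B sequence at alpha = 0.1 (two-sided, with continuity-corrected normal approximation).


Step 1: Compute median = 11.50; label A = above, B = below.
Labels in order: AABBABBAABAB  (n_A = 6, n_B = 6)
Step 2: Count runs R = 8.
Step 3: Under H0 (random ordering), E[R] = 2*n_A*n_B/(n_A+n_B) + 1 = 2*6*6/12 + 1 = 7.0000.
        Var[R] = 2*n_A*n_B*(2*n_A*n_B - n_A - n_B) / ((n_A+n_B)^2 * (n_A+n_B-1)) = 4320/1584 = 2.7273.
        SD[R] = 1.6514.
Step 4: Continuity-corrected z = (R - 0.5 - E[R]) / SD[R] = (8 - 0.5 - 7.0000) / 1.6514 = 0.3028.
Step 5: Two-sided p-value via normal approximation = 2*(1 - Phi(|z|)) = 0.762069.
Step 6: alpha = 0.1. fail to reject H0.

R = 8, z = 0.3028, p = 0.762069, fail to reject H0.


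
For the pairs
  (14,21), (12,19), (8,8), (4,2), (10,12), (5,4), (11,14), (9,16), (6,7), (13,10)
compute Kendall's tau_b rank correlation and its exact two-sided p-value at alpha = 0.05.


Step 1: Enumerate the 45 unordered pairs (i,j) with i<j and classify each by sign(x_j-x_i) * sign(y_j-y_i).
  (1,2):dx=-2,dy=-2->C; (1,3):dx=-6,dy=-13->C; (1,4):dx=-10,dy=-19->C; (1,5):dx=-4,dy=-9->C
  (1,6):dx=-9,dy=-17->C; (1,7):dx=-3,dy=-7->C; (1,8):dx=-5,dy=-5->C; (1,9):dx=-8,dy=-14->C
  (1,10):dx=-1,dy=-11->C; (2,3):dx=-4,dy=-11->C; (2,4):dx=-8,dy=-17->C; (2,5):dx=-2,dy=-7->C
  (2,6):dx=-7,dy=-15->C; (2,7):dx=-1,dy=-5->C; (2,8):dx=-3,dy=-3->C; (2,9):dx=-6,dy=-12->C
  (2,10):dx=+1,dy=-9->D; (3,4):dx=-4,dy=-6->C; (3,5):dx=+2,dy=+4->C; (3,6):dx=-3,dy=-4->C
  (3,7):dx=+3,dy=+6->C; (3,8):dx=+1,dy=+8->C; (3,9):dx=-2,dy=-1->C; (3,10):dx=+5,dy=+2->C
  (4,5):dx=+6,dy=+10->C; (4,6):dx=+1,dy=+2->C; (4,7):dx=+7,dy=+12->C; (4,8):dx=+5,dy=+14->C
  (4,9):dx=+2,dy=+5->C; (4,10):dx=+9,dy=+8->C; (5,6):dx=-5,dy=-8->C; (5,7):dx=+1,dy=+2->C
  (5,8):dx=-1,dy=+4->D; (5,9):dx=-4,dy=-5->C; (5,10):dx=+3,dy=-2->D; (6,7):dx=+6,dy=+10->C
  (6,8):dx=+4,dy=+12->C; (6,9):dx=+1,dy=+3->C; (6,10):dx=+8,dy=+6->C; (7,8):dx=-2,dy=+2->D
  (7,9):dx=-5,dy=-7->C; (7,10):dx=+2,dy=-4->D; (8,9):dx=-3,dy=-9->C; (8,10):dx=+4,dy=-6->D
  (9,10):dx=+7,dy=+3->C
Step 2: C = 39, D = 6, total pairs = 45.
Step 3: tau = (C - D)/(n(n-1)/2) = (39 - 6)/45 = 0.733333.
Step 4: Exact two-sided p-value (enumerate n! = 3628800 permutations of y under H0): p = 0.002213.
Step 5: alpha = 0.05. reject H0.

tau_b = 0.7333 (C=39, D=6), p = 0.002213, reject H0.


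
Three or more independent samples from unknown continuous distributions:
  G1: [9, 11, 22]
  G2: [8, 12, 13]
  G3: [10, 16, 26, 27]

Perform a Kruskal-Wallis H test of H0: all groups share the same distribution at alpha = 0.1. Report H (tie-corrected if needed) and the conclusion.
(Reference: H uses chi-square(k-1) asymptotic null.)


Step 1: Combine all N = 10 observations and assign midranks.
sorted (value, group, rank): (8,G2,1), (9,G1,2), (10,G3,3), (11,G1,4), (12,G2,5), (13,G2,6), (16,G3,7), (22,G1,8), (26,G3,9), (27,G3,10)
Step 2: Sum ranks within each group.
R_1 = 14 (n_1 = 3)
R_2 = 12 (n_2 = 3)
R_3 = 29 (n_3 = 4)
Step 3: H = 12/(N(N+1)) * sum(R_i^2/n_i) - 3(N+1)
     = 12/(10*11) * (14^2/3 + 12^2/3 + 29^2/4) - 3*11
     = 0.109091 * 323.583 - 33
     = 2.300000.
Step 4: No ties, so H is used without correction.
Step 5: Under H0, H ~ chi^2(2); p-value = 0.316637.
Step 6: alpha = 0.1. fail to reject H0.

H = 2.3000, df = 2, p = 0.316637, fail to reject H0.


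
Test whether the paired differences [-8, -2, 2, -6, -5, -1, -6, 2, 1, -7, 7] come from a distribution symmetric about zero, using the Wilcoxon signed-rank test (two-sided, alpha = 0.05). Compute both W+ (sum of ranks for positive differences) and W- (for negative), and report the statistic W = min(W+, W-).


Step 1: Drop any zero differences (none here) and take |d_i|.
|d| = [8, 2, 2, 6, 5, 1, 6, 2, 1, 7, 7]
Step 2: Midrank |d_i| (ties get averaged ranks).
ranks: |8|->11, |2|->4, |2|->4, |6|->7.5, |5|->6, |1|->1.5, |6|->7.5, |2|->4, |1|->1.5, |7|->9.5, |7|->9.5
Step 3: Attach original signs; sum ranks with positive sign and with negative sign.
W+ = 4 + 4 + 1.5 + 9.5 = 19
W- = 11 + 4 + 7.5 + 6 + 1.5 + 7.5 + 9.5 = 47
(Check: W+ + W- = 66 should equal n(n+1)/2 = 66.)
Step 4: Test statistic W = min(W+, W-) = 19.
Step 5: Ties in |d|, so use the tie-corrected normal approximation.
        E[W] = n(n+1)/4 = 11*12/4 = 33.
        Tie groups: |d|=1 (t=2), |d|=2 (t=3), |d|=6 (t=2), |d|=7 (t=2); sum(t^3 - t) = 42.
        Var[W] = n(n+1)(2n+1)/24 - sum(t^3-t)/48 = 3036/24 - 42/48 = 125.625.
        z = (W - E[W]) / sqrt(Var[W]) = (19 - 33) / 11.2083 = -1.2491.
        Two-sided p = 2*Phi(z) = 0.211636.
Step 6: alpha = 0.05. fail to reject H0.

W+ = 19, W- = 47, W = min = 19, p = 0.211636, fail to reject H0.


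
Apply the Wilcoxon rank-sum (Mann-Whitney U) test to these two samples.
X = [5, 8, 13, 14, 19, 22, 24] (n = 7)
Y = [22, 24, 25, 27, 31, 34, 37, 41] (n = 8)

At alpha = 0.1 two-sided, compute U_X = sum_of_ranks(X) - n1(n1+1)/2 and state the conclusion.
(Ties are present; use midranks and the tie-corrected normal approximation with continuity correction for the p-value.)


Step 1: Combine and sort all 15 observations; assign midranks.
sorted (value, group): (5,X), (8,X), (13,X), (14,X), (19,X), (22,X), (22,Y), (24,X), (24,Y), (25,Y), (27,Y), (31,Y), (34,Y), (37,Y), (41,Y)
ranks: 5->1, 8->2, 13->3, 14->4, 19->5, 22->6.5, 22->6.5, 24->8.5, 24->8.5, 25->10, 27->11, 31->12, 34->13, 37->14, 41->15
Step 2: Rank sum for X: R1 = 1 + 2 + 3 + 4 + 5 + 6.5 + 8.5 = 30.
Step 3: U_X = R1 - n1(n1+1)/2 = 30 - 7*8/2 = 30 - 28 = 2.
       U_Y = n1*n2 - U_X = 56 - 2 = 54.
Step 4: Ties are present, so use the tie-corrected normal approximation (with continuity correction) for the p-value.
Step 5: p-value = 0.003113; compare to alpha = 0.1. reject H0.

U_X = 2, p = 0.003113, reject H0 at alpha = 0.1.


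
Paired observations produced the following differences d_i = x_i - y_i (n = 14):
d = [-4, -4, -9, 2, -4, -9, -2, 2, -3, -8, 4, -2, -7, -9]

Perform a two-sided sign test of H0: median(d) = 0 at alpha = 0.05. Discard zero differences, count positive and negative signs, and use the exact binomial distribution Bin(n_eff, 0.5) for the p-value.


Step 1: Discard zero differences. Original n = 14; n_eff = number of nonzero differences = 14.
Nonzero differences (with sign): -4, -4, -9, +2, -4, -9, -2, +2, -3, -8, +4, -2, -7, -9
Step 2: Count signs: positive = 3, negative = 11.
Step 3: Under H0: P(positive) = 0.5, so the number of positives S ~ Bin(14, 0.5).
Step 4: Two-sided exact p-value = sum of Bin(14,0.5) probabilities at or below the observed probability = 0.057373.
Step 5: alpha = 0.05. fail to reject H0.

n_eff = 14, pos = 3, neg = 11, p = 0.057373, fail to reject H0.


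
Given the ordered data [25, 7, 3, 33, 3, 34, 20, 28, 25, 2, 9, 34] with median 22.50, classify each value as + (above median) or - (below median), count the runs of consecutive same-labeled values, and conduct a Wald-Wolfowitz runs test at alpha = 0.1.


Step 1: Compute median = 22.50; label A = above, B = below.
Labels in order: ABBABABAABBA  (n_A = 6, n_B = 6)
Step 2: Count runs R = 9.
Step 3: Under H0 (random ordering), E[R] = 2*n_A*n_B/(n_A+n_B) + 1 = 2*6*6/12 + 1 = 7.0000.
        Var[R] = 2*n_A*n_B*(2*n_A*n_B - n_A - n_B) / ((n_A+n_B)^2 * (n_A+n_B-1)) = 4320/1584 = 2.7273.
        SD[R] = 1.6514.
Step 4: Continuity-corrected z = (R - 0.5 - E[R]) / SD[R] = (9 - 0.5 - 7.0000) / 1.6514 = 0.9083.
Step 5: Two-sided p-value via normal approximation = 2*(1 - Phi(|z|)) = 0.363722.
Step 6: alpha = 0.1. fail to reject H0.

R = 9, z = 0.9083, p = 0.363722, fail to reject H0.


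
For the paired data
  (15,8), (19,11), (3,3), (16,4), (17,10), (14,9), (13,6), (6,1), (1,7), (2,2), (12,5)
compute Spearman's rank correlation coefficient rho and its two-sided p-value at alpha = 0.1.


Step 1: Rank x and y separately (midranks; no ties here).
rank(x): 15->8, 19->11, 3->3, 16->9, 17->10, 14->7, 13->6, 6->4, 1->1, 2->2, 12->5
rank(y): 8->8, 11->11, 3->3, 4->4, 10->10, 9->9, 6->6, 1->1, 7->7, 2->2, 5->5
Step 2: d_i = R_x(i) - R_y(i); compute d_i^2.
  (8-8)^2=0, (11-11)^2=0, (3-3)^2=0, (9-4)^2=25, (10-10)^2=0, (7-9)^2=4, (6-6)^2=0, (4-1)^2=9, (1-7)^2=36, (2-2)^2=0, (5-5)^2=0
sum(d^2) = 74.
Step 3: rho = 1 - 6*74 / (11*(11^2 - 1)) = 1 - 444/1320 = 0.663636.
Step 4: Under H0, t = rho * sqrt((n-2)/(1-rho^2)) = 2.6614 ~ t(9).
Step 5: Two-sided p-value from the t-distribution with 9 df = 0.025984.
Step 6: alpha = 0.1. reject H0.

rho = 0.6636, p = 0.025984, reject H0 at alpha = 0.1.


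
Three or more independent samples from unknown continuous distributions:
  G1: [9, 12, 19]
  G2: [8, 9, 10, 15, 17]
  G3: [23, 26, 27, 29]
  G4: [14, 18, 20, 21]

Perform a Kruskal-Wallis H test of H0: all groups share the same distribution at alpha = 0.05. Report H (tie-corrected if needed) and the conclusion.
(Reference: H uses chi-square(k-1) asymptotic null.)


Step 1: Combine all N = 16 observations and assign midranks.
sorted (value, group, rank): (8,G2,1), (9,G1,2.5), (9,G2,2.5), (10,G2,4), (12,G1,5), (14,G4,6), (15,G2,7), (17,G2,8), (18,G4,9), (19,G1,10), (20,G4,11), (21,G4,12), (23,G3,13), (26,G3,14), (27,G3,15), (29,G3,16)
Step 2: Sum ranks within each group.
R_1 = 17.5 (n_1 = 3)
R_2 = 22.5 (n_2 = 5)
R_3 = 58 (n_3 = 4)
R_4 = 38 (n_4 = 4)
Step 3: H = 12/(N(N+1)) * sum(R_i^2/n_i) - 3(N+1)
     = 12/(16*17) * (17.5^2/3 + 22.5^2/5 + 58^2/4 + 38^2/4) - 3*17
     = 0.044118 * 1405.33 - 51
     = 11.000000.
Step 4: Ties present; correction factor C = 1 - 6/(16^3 - 16) = 0.998529. Corrected H = 11.000000 / 0.998529 = 11.016200.
Step 5: Under H0, H ~ chi^2(3); p-value = 0.011639.
Step 6: alpha = 0.05. reject H0.

H = 11.0162, df = 3, p = 0.011639, reject H0.


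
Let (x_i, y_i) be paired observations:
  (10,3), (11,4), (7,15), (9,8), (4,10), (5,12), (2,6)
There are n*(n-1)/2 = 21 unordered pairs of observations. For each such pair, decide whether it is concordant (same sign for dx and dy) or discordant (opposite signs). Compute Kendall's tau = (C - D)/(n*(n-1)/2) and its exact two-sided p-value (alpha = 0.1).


Step 1: Enumerate the 21 unordered pairs (i,j) with i<j and classify each by sign(x_j-x_i) * sign(y_j-y_i).
  (1,2):dx=+1,dy=+1->C; (1,3):dx=-3,dy=+12->D; (1,4):dx=-1,dy=+5->D; (1,5):dx=-6,dy=+7->D
  (1,6):dx=-5,dy=+9->D; (1,7):dx=-8,dy=+3->D; (2,3):dx=-4,dy=+11->D; (2,4):dx=-2,dy=+4->D
  (2,5):dx=-7,dy=+6->D; (2,6):dx=-6,dy=+8->D; (2,7):dx=-9,dy=+2->D; (3,4):dx=+2,dy=-7->D
  (3,5):dx=-3,dy=-5->C; (3,6):dx=-2,dy=-3->C; (3,7):dx=-5,dy=-9->C; (4,5):dx=-5,dy=+2->D
  (4,6):dx=-4,dy=+4->D; (4,7):dx=-7,dy=-2->C; (5,6):dx=+1,dy=+2->C; (5,7):dx=-2,dy=-4->C
  (6,7):dx=-3,dy=-6->C
Step 2: C = 8, D = 13, total pairs = 21.
Step 3: tau = (C - D)/(n(n-1)/2) = (8 - 13)/21 = -0.238095.
Step 4: Exact two-sided p-value (enumerate n! = 5040 permutations of y under H0): p = 0.561905.
Step 5: alpha = 0.1. fail to reject H0.

tau_b = -0.2381 (C=8, D=13), p = 0.561905, fail to reject H0.


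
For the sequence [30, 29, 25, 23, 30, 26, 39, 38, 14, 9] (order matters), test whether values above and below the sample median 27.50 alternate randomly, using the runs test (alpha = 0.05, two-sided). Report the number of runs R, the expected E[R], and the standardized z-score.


Step 1: Compute median = 27.50; label A = above, B = below.
Labels in order: AABBABAABB  (n_A = 5, n_B = 5)
Step 2: Count runs R = 6.
Step 3: Under H0 (random ordering), E[R] = 2*n_A*n_B/(n_A+n_B) + 1 = 2*5*5/10 + 1 = 6.0000.
        Var[R] = 2*n_A*n_B*(2*n_A*n_B - n_A - n_B) / ((n_A+n_B)^2 * (n_A+n_B-1)) = 2000/900 = 2.2222.
        SD[R] = 1.4907.
Step 4: R = E[R], so z = 0 with no continuity correction.
Step 5: Two-sided p-value via normal approximation = 2*(1 - Phi(|z|)) = 1.000000.
Step 6: alpha = 0.05. fail to reject H0.

R = 6, z = 0.0000, p = 1.000000, fail to reject H0.


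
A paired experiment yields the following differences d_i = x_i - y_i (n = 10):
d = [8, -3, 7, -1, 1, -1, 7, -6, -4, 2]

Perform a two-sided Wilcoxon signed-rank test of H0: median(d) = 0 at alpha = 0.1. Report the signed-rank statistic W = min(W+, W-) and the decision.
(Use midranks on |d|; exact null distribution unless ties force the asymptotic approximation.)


Step 1: Drop any zero differences (none here) and take |d_i|.
|d| = [8, 3, 7, 1, 1, 1, 7, 6, 4, 2]
Step 2: Midrank |d_i| (ties get averaged ranks).
ranks: |8|->10, |3|->5, |7|->8.5, |1|->2, |1|->2, |1|->2, |7|->8.5, |6|->7, |4|->6, |2|->4
Step 3: Attach original signs; sum ranks with positive sign and with negative sign.
W+ = 10 + 8.5 + 2 + 8.5 + 4 = 33
W- = 5 + 2 + 2 + 7 + 6 = 22
(Check: W+ + W- = 55 should equal n(n+1)/2 = 55.)
Step 4: Test statistic W = min(W+, W-) = 22.
Step 5: Ties in |d|, so use the tie-corrected normal approximation.
        E[W] = n(n+1)/4 = 10*11/4 = 27.5.
        Tie groups: |d|=1 (t=3), |d|=7 (t=2); sum(t^3 - t) = 30.
        Var[W] = n(n+1)(2n+1)/24 - sum(t^3-t)/48 = 2310/24 - 30/48 = 95.625.
        z = (W - E[W]) / sqrt(Var[W]) = (22 - 27.5) / 9.7788 = -0.5624.
        Two-sided p = 2*Phi(z) = 0.573816.
Step 6: alpha = 0.1. fail to reject H0.

W+ = 33, W- = 22, W = min = 22, p = 0.573816, fail to reject H0.


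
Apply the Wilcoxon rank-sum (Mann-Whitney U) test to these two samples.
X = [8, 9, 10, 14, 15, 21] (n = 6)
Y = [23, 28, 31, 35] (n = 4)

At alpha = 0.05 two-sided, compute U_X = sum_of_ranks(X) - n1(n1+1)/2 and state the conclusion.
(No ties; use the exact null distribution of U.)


Step 1: Combine and sort all 10 observations; assign midranks.
sorted (value, group): (8,X), (9,X), (10,X), (14,X), (15,X), (21,X), (23,Y), (28,Y), (31,Y), (35,Y)
ranks: 8->1, 9->2, 10->3, 14->4, 15->5, 21->6, 23->7, 28->8, 31->9, 35->10
Step 2: Rank sum for X: R1 = 1 + 2 + 3 + 4 + 5 + 6 = 21.
Step 3: U_X = R1 - n1(n1+1)/2 = 21 - 6*7/2 = 21 - 21 = 0.
       U_Y = n1*n2 - U_X = 24 - 0 = 24.
Step 4: No ties, so the exact null distribution of U (based on enumerating the C(10,6) = 210 equally likely rank assignments) gives the two-sided p-value.
Step 5: p-value = 0.009524; compare to alpha = 0.05. reject H0.

U_X = 0, p = 0.009524, reject H0 at alpha = 0.05.


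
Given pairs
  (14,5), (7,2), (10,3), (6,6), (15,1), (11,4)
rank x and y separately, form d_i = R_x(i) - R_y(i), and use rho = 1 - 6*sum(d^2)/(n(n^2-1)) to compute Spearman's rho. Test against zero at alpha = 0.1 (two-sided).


Step 1: Rank x and y separately (midranks; no ties here).
rank(x): 14->5, 7->2, 10->3, 6->1, 15->6, 11->4
rank(y): 5->5, 2->2, 3->3, 6->6, 1->1, 4->4
Step 2: d_i = R_x(i) - R_y(i); compute d_i^2.
  (5-5)^2=0, (2-2)^2=0, (3-3)^2=0, (1-6)^2=25, (6-1)^2=25, (4-4)^2=0
sum(d^2) = 50.
Step 3: rho = 1 - 6*50 / (6*(6^2 - 1)) = 1 - 300/210 = -0.428571.
Step 4: Under H0, t = rho * sqrt((n-2)/(1-rho^2)) = -0.9487 ~ t(4).
Step 5: Two-sided p-value from the t-distribution with 4 df = 0.396501.
Step 6: alpha = 0.1. fail to reject H0.

rho = -0.4286, p = 0.396501, fail to reject H0 at alpha = 0.1.
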